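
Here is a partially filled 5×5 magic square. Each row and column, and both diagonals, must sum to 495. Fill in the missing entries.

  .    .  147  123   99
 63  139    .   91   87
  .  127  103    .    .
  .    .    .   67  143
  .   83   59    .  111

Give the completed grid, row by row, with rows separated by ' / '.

From row 2, 495 − (63 + 139 + 91 + 87) gives (2,3) = 115.
From column 3, 495 − (147 + 115 + 103 + 59) gives (4,3) = 71.
Column 5 needs 495; the known cells sum to 440, so (3,5) = 55.
The remaining cell in main diagonal is (1,1) = 495 − 420 = 75.
Row 1 must total 495; the given cells sum to 444, so (1,2) = 51.
Column 2 needs 495; the known cells sum to 400, so (4,2) = 95.
Anti-diagonal must total 495; the given cells sum to 388, so (5,1) = 107.
The remaining cell in row 4 is (4,1) = 495 − 376 = 119.
Using row 5: 107 + 83 + 59 + 111 + ? → (5,4) = 495 − 360 = 135.
Column 1 must total 495; the given cells sum to 364, so (3,1) = 131.
Column 4 needs 495; the known cells sum to 416, so (3,4) = 79.

75 51 147 123 99 / 63 139 115 91 87 / 131 127 103 79 55 / 119 95 71 67 143 / 107 83 59 135 111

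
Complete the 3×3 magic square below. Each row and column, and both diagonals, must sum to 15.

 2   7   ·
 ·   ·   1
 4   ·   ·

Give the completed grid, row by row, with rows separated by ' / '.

2 7 6 / 9 5 1 / 4 3 8

Using row 1: 2 + 7 + ? → (1,3) = 15 − 9 = 6.
Column 1 must total 15; the given cells sum to 6, so (2,1) = 9.
The remaining cell in column 3 is (3,3) = 15 − 7 = 8.
From main diagonal, 15 − (2 + 8) gives (2,2) = 5.
Using row 3: 4 + 8 + ? → (3,2) = 15 − 12 = 3.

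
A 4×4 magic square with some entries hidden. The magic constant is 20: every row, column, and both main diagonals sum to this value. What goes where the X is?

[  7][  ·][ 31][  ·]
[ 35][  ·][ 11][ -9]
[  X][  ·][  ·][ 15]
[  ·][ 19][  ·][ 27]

-21

From row 2, 20 − (35 + 11 + (-9)) gives (2,2) = -17.
Column 4: -9 + 15 + 27 + ? = 20, so (1,4) = -13.
The remaining cell in main diagonal is (3,3) = 20 − 17 = 3.
Using row 1: 7 + 31 + (-13) + ? → (1,2) = 20 − 25 = -5.
Column 2 needs 20; the known cells sum to -3, so (3,2) = 23.
Column 3 must total 20; the given cells sum to 45, so (4,3) = -25.
From anti-diagonal, 20 − (-13 + 11 + 23) gives (4,1) = -1.
Row 3 needs 20; the known cells sum to 41, so (3,1) = -21.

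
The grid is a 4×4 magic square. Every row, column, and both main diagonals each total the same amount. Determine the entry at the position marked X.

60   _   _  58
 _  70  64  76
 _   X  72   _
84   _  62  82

Main diagonal is complete and sums to 284; that is the magic constant.
From row 2, 284 − (70 + 64 + 76) gives (2,1) = 74.
From row 4, 284 − (84 + 62 + 82) gives (4,2) = 56.
The remaining cell in column 1 is (3,1) = 284 − 218 = 66.
Column 3 needs 284; the known cells sum to 198, so (1,3) = 86.
Column 4 needs 284; the known cells sum to 216, so (3,4) = 68.
Anti-diagonal: 58 + 64 + 84 + ? = 284, so (3,2) = 78.

78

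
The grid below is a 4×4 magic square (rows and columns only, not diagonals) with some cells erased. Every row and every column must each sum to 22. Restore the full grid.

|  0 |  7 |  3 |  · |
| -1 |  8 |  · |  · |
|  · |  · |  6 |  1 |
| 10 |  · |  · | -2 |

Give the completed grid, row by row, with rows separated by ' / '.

Using row 1: 0 + 7 + 3 + ? → (1,4) = 22 − 10 = 12.
Column 1: 0 + (-1) + 10 + ? = 22, so (3,1) = 13.
Using column 4: 12 + 1 + (-2) + ? → (2,4) = 22 − 11 = 11.
Row 2 needs 22; the known cells sum to 18, so (2,3) = 4.
Row 3: 13 + 6 + 1 + ? = 22, so (3,2) = 2.
Using column 2: 7 + 8 + 2 + ? → (4,2) = 22 − 17 = 5.
Column 3 must total 22; the given cells sum to 13, so (4,3) = 9.

0 7 3 12 / -1 8 4 11 / 13 2 6 1 / 10 5 9 -2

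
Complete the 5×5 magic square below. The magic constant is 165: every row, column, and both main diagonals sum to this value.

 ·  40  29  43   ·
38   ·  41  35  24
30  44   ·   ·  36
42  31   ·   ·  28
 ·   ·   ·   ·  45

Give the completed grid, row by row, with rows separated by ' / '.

21 40 29 43 32 / 38 27 41 35 24 / 30 44 33 22 36 / 42 31 25 39 28 / 34 23 37 26 45

Row 2 needs 165; the known cells sum to 138, so (2,2) = 27.
The remaining cell in column 2 is (5,2) = 165 − 142 = 23.
From column 5, 165 − (24 + 36 + 28 + 45) gives (1,5) = 32.
From row 1, 165 − (40 + 29 + 43 + 32) gives (1,1) = 21.
Column 1 needs 165; the known cells sum to 131, so (5,1) = 34.
Anti-diagonal: 32 + 35 + 31 + 34 + ? = 165, so (3,3) = 33.
Row 3: 30 + 44 + 33 + 36 + ? = 165, so (3,4) = 22.
The remaining cell in main diagonal is (4,4) = 165 − 126 = 39.
Using row 4: 42 + 31 + 39 + 28 + ? → (4,3) = 165 − 140 = 25.
The remaining cell in column 3 is (5,3) = 165 − 128 = 37.
Using column 4: 43 + 35 + 22 + 39 + ? → (5,4) = 165 − 139 = 26.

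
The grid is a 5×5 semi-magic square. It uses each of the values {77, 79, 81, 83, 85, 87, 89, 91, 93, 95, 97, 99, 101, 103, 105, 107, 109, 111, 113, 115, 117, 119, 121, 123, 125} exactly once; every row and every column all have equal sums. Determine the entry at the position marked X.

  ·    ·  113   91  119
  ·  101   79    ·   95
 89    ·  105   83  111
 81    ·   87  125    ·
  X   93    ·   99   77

The 25 entries sum to 2525, so each line sums to 2525/5 = 505.
Row 3 must total 505; the given cells sum to 388, so (3,2) = 117.
Using column 3: 113 + 79 + 105 + 87 + ? → (5,3) = 505 − 384 = 121.
Column 4 must total 505; the given cells sum to 398, so (2,4) = 107.
Column 5 must total 505; the given cells sum to 402, so (4,5) = 103.
From row 2, 505 − (101 + 79 + 107 + 95) gives (2,1) = 123.
From row 4, 505 − (81 + 87 + 125 + 103) gives (4,2) = 109.
Using row 5: 93 + 121 + 99 + 77 + ? → (5,1) = 505 − 390 = 115.

115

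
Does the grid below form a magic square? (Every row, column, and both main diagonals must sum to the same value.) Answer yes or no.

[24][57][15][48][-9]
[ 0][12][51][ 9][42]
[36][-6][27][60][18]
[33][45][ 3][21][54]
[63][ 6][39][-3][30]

No — column 2 sums to 114 but row 3 sums to 135.

Row 1: 24 + 57 + 15 + 48 + (-9) = 135.
Row 2: 0 + 12 + 51 + 9 + 42 = 114.
Row 3: 36 + (-6) + 27 + 60 + 18 = 135.
Row 4: 33 + 45 + 3 + 21 + 54 = 156.
Row 5: 63 + 6 + 39 + (-3) + 30 = 135.
Column 1: 24 + 0 + 36 + 33 + 63 = 156.
Column 2: 57 + 12 + (-6) + 45 + 6 = 114.
Column 3: 15 + 51 + 27 + 3 + 39 = 135.
Column 4: 48 + 9 + 60 + 21 + (-3) = 135.
Column 5: -9 + 42 + 18 + 54 + 30 = 135.
Main diagonal: 24 + 12 + 27 + 21 + 30 = 114.
Anti-diagonal: -9 + 9 + 27 + 45 + 63 = 135.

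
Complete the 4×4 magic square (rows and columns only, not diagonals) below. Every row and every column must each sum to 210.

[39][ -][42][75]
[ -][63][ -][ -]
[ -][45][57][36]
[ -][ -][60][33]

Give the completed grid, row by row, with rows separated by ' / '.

39 54 42 75 / 30 63 51 66 / 72 45 57 36 / 69 48 60 33

The remaining cell in row 1 is (1,2) = 210 − 156 = 54.
Using row 3: 45 + 57 + 36 + ? → (3,1) = 210 − 138 = 72.
Column 2: 54 + 63 + 45 + ? = 210, so (4,2) = 48.
From column 3, 210 − (42 + 57 + 60) gives (2,3) = 51.
Using column 4: 75 + 36 + 33 + ? → (2,4) = 210 − 144 = 66.
Row 2 must total 210; the given cells sum to 180, so (2,1) = 30.
Row 4 must total 210; the given cells sum to 141, so (4,1) = 69.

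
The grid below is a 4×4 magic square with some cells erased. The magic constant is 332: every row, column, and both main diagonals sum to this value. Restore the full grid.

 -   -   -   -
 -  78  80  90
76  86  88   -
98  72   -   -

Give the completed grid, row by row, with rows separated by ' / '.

74 96 94 68 / 84 78 80 90 / 76 86 88 82 / 98 72 70 92

Row 2 needs 332; the known cells sum to 248, so (2,1) = 84.
From row 3, 332 − (76 + 86 + 88) gives (3,4) = 82.
Using column 1: 84 + 76 + 98 + ? → (1,1) = 332 − 258 = 74.
Column 2 needs 332; the known cells sum to 236, so (1,2) = 96.
Main diagonal needs 332; the known cells sum to 240, so (4,4) = 92.
Using anti-diagonal: 80 + 86 + 98 + ? → (1,4) = 332 − 264 = 68.
The remaining cell in row 1 is (1,3) = 332 − 238 = 94.
From row 4, 332 − (98 + 72 + 92) gives (4,3) = 70.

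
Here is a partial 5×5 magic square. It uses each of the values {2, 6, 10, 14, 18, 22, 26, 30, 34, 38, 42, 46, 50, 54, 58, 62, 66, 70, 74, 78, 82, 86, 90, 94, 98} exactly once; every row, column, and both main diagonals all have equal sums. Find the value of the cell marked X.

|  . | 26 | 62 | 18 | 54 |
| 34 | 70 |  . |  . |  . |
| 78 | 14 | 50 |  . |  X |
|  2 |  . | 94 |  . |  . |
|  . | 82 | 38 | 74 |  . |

22

The 25 entries sum to 1250, so each line sums to 1250/5 = 250.
Row 1: 26 + 62 + 18 + 54 + ? = 250, so (1,1) = 90.
Using column 1: 90 + 34 + 78 + 2 + ? → (5,1) = 250 − 204 = 46.
Using column 2: 26 + 70 + 14 + 82 + ? → (4,2) = 250 − 192 = 58.
Column 3 needs 250; the known cells sum to 244, so (2,3) = 6.
The remaining cell in anti-diagonal is (2,4) = 250 − 208 = 42.
Row 2 must total 250; the given cells sum to 152, so (2,5) = 98.
Using row 5: 46 + 82 + 38 + 74 + ? → (5,5) = 250 − 240 = 10.
Using main diagonal: 90 + 70 + 50 + 10 + ? → (4,4) = 250 − 220 = 30.
Using row 4: 2 + 58 + 94 + 30 + ? → (4,5) = 250 − 184 = 66.
Using column 4: 18 + 42 + 30 + 74 + ? → (3,4) = 250 − 164 = 86.
From column 5, 250 − (54 + 98 + 66 + 10) gives (3,5) = 22.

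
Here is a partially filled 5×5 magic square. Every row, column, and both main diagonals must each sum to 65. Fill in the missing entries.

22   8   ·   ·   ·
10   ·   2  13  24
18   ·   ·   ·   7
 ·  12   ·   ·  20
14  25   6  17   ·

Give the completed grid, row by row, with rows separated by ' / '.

Row 2 needs 65; the known cells sum to 49, so (2,2) = 16.
Using row 5: 14 + 25 + 6 + 17 + ? → (5,5) = 65 − 62 = 3.
Using column 1: 22 + 10 + 18 + 14 + ? → (4,1) = 65 − 64 = 1.
From column 2, 65 − (8 + 16 + 12 + 25) gives (3,2) = 4.
Column 5 must total 65; the given cells sum to 54, so (1,5) = 11.
Anti-diagonal: 11 + 13 + 12 + 14 + ? = 65, so (3,3) = 15.
Row 3 must total 65; the given cells sum to 44, so (3,4) = 21.
Main diagonal: 22 + 16 + 15 + 3 + ? = 65, so (4,4) = 9.
Using row 4: 1 + 12 + 9 + 20 + ? → (4,3) = 65 − 42 = 23.
Column 3: 2 + 15 + 23 + 6 + ? = 65, so (1,3) = 19.
From column 4, 65 − (13 + 21 + 9 + 17) gives (1,4) = 5.

22 8 19 5 11 / 10 16 2 13 24 / 18 4 15 21 7 / 1 12 23 9 20 / 14 25 6 17 3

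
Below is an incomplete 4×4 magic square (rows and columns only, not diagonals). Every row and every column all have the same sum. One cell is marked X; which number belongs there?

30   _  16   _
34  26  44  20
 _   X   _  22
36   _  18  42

Row 2 is complete and sums to 124; that is the magic constant.
Row 4 needs 124; the known cells sum to 96, so (4,2) = 28.
Column 1 must total 124; the given cells sum to 100, so (3,1) = 24.
Column 3 needs 124; the known cells sum to 78, so (3,3) = 46.
Column 4 needs 124; the known cells sum to 84, so (1,4) = 40.
Row 1 needs 124; the known cells sum to 86, so (1,2) = 38.
From row 3, 124 − (24 + 46 + 22) gives (3,2) = 32.

32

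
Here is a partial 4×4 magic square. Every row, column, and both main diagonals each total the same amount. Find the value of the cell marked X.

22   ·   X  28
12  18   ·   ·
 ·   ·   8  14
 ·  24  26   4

2

Main diagonal is complete and sums to 52; that is the magic constant.
The remaining cell in row 4 is (4,1) = 52 − 54 = -2.
The remaining cell in column 1 is (3,1) = 52 − 32 = 20.
Using column 4: 28 + 14 + 4 + ? → (2,4) = 52 − 46 = 6.
Using row 2: 12 + 18 + 6 + ? → (2,3) = 52 − 36 = 16.
From row 3, 52 − (20 + 8 + 14) gives (3,2) = 10.
From column 2, 52 − (18 + 10 + 24) gives (1,2) = 0.
Using column 3: 16 + 8 + 26 + ? → (1,3) = 52 − 50 = 2.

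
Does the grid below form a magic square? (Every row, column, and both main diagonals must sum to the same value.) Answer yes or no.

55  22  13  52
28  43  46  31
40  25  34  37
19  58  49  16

No — anti-diagonal sums to 142 but row 3 sums to 136.

Row 1: 55 + 22 + 13 + 52 = 142.
Row 2: 28 + 43 + 46 + 31 = 148.
Row 3: 40 + 25 + 34 + 37 = 136.
Row 4: 19 + 58 + 49 + 16 = 142.
Column 1: 55 + 28 + 40 + 19 = 142.
Column 2: 22 + 43 + 25 + 58 = 148.
Column 3: 13 + 46 + 34 + 49 = 142.
Column 4: 52 + 31 + 37 + 16 = 136.
Main diagonal: 55 + 43 + 34 + 16 = 148.
Anti-diagonal: 52 + 46 + 25 + 19 = 142.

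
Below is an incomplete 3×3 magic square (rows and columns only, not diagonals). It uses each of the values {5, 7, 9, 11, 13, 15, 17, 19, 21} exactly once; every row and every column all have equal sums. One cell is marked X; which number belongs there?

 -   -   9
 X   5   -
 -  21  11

15

The 9 entries sum to 117, so each line sums to 117/3 = 39.
From row 3, 39 − (21 + 11) gives (3,1) = 7.
Using column 2: 5 + 21 + ? → (1,2) = 39 − 26 = 13.
Using column 3: 9 + 11 + ? → (2,3) = 39 − 20 = 19.
The remaining cell in row 1 is (1,1) = 39 − 22 = 17.
Row 2 must total 39; the given cells sum to 24, so (2,1) = 15.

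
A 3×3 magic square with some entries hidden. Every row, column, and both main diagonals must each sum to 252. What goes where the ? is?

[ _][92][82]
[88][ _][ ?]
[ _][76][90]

Row 1 must total 252; the given cells sum to 174, so (1,1) = 78.
Row 3: 76 + 90 + ? = 252, so (3,1) = 86.
Column 2: 92 + 76 + ? = 252, so (2,2) = 84.
Using column 3: 82 + 90 + ? → (2,3) = 252 − 172 = 80.

80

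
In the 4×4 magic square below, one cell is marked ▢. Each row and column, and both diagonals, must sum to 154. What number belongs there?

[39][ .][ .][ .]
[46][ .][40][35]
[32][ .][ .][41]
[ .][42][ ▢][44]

31

From row 2, 154 − (46 + 40 + 35) gives (2,2) = 33.
Column 1 needs 154; the known cells sum to 117, so (4,1) = 37.
Using column 4: 35 + 41 + 44 + ? → (1,4) = 154 − 120 = 34.
Using main diagonal: 39 + 33 + 44 + ? → (3,3) = 154 − 116 = 38.
Anti-diagonal: 34 + 40 + 37 + ? = 154, so (3,2) = 43.
Using row 4: 37 + 42 + 44 + ? → (4,3) = 154 − 123 = 31.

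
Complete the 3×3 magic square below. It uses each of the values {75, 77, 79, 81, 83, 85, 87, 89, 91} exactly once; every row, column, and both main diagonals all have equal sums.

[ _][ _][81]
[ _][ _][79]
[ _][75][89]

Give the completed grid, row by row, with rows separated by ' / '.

77 91 81 / 87 83 79 / 85 75 89

The 9 entries sum to 747, so each line sums to 747/3 = 249.
From row 3, 249 − (75 + 89) gives (3,1) = 85.
From anti-diagonal, 249 − (81 + 85) gives (2,2) = 83.
The remaining cell in row 2 is (2,1) = 249 − 162 = 87.
Column 1: 87 + 85 + ? = 249, so (1,1) = 77.
Column 2: 83 + 75 + ? = 249, so (1,2) = 91.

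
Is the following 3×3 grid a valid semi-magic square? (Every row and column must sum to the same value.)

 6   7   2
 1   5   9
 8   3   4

Yes

Row 1: 6 + 7 + 2 = 15.
Row 2: 1 + 5 + 9 = 15.
Row 3: 8 + 3 + 4 = 15.
Column 1: 6 + 1 + 8 = 15.
Column 2: 7 + 5 + 3 = 15.
Column 3: 2 + 9 + 4 = 15.
All lines sum to 15.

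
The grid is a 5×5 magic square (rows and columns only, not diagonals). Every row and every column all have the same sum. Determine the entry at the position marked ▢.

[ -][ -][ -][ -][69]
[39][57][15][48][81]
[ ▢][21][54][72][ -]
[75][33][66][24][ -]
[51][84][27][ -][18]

63

Row 2 is complete and sums to 240; that is the magic constant.
The remaining cell in row 4 is (4,5) = 240 − 198 = 42.
The remaining cell in row 5 is (5,4) = 240 − 180 = 60.
Using column 2: 57 + 21 + 33 + 84 + ? → (1,2) = 240 − 195 = 45.
Column 3 must total 240; the given cells sum to 162, so (1,3) = 78.
Using column 4: 48 + 72 + 24 + 60 + ? → (1,4) = 240 − 204 = 36.
Column 5: 69 + 81 + 42 + 18 + ? = 240, so (3,5) = 30.
The remaining cell in row 1 is (1,1) = 240 − 228 = 12.
From row 3, 240 − (21 + 54 + 72 + 30) gives (3,1) = 63.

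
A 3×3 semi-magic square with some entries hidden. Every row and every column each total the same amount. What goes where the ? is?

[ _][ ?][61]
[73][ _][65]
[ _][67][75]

Column 3 is complete and sums to 201; that is the magic constant.
Row 2 needs 201; the known cells sum to 138, so (2,2) = 63.
Using row 3: 67 + 75 + ? → (3,1) = 201 − 142 = 59.
Column 1 must total 201; the given cells sum to 132, so (1,1) = 69.
From column 2, 201 − (63 + 67) gives (1,2) = 71.

71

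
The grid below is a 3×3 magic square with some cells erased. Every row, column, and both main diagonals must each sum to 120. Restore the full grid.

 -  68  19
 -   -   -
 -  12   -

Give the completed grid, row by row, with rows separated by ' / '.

Row 1: 68 + 19 + ? = 120, so (1,1) = 33.
Column 2 needs 120; the known cells sum to 80, so (2,2) = 40.
From main diagonal, 120 − (33 + 40) gives (3,3) = 47.
Using anti-diagonal: 19 + 40 + ? → (3,1) = 120 − 59 = 61.
Column 1: 33 + 61 + ? = 120, so (2,1) = 26.
Column 3: 19 + 47 + ? = 120, so (2,3) = 54.

33 68 19 / 26 40 54 / 61 12 47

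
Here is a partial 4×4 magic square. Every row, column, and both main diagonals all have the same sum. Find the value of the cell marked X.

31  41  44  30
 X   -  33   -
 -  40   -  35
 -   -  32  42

38

Row 1 is complete and sums to 146; that is the magic constant.
Column 3 needs 146; the known cells sum to 109, so (3,3) = 37.
Using column 4: 30 + 35 + 42 + ? → (2,4) = 146 − 107 = 39.
Main diagonal needs 146; the known cells sum to 110, so (2,2) = 36.
Anti-diagonal: 30 + 33 + 40 + ? = 146, so (4,1) = 43.
The remaining cell in row 2 is (2,1) = 146 − 108 = 38.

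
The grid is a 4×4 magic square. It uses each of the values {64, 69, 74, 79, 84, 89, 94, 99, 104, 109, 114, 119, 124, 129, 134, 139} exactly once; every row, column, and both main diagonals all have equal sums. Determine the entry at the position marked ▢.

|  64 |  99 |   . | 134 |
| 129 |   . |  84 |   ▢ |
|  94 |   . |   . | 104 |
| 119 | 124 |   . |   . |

79

The 16 entries sum to 1624, so each line sums to 1624/4 = 406.
Row 1: 64 + 99 + 134 + ? = 406, so (1,3) = 109.
Anti-diagonal needs 406; the known cells sum to 337, so (3,2) = 69.
Using row 3: 94 + 69 + 104 + ? → (3,3) = 406 − 267 = 139.
Column 2 needs 406; the known cells sum to 292, so (2,2) = 114.
From column 3, 406 − (109 + 84 + 139) gives (4,3) = 74.
Using main diagonal: 64 + 114 + 139 + ? → (4,4) = 406 − 317 = 89.
From row 2, 406 − (129 + 114 + 84) gives (2,4) = 79.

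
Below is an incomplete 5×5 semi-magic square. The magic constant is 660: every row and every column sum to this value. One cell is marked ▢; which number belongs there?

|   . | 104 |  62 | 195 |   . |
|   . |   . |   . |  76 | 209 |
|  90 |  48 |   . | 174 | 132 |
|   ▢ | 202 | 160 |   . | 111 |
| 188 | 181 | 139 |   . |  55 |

69

Using row 3: 90 + 48 + 174 + 132 + ? → (3,3) = 660 − 444 = 216.
Row 5 needs 660; the known cells sum to 563, so (5,4) = 97.
Column 2 must total 660; the given cells sum to 535, so (2,2) = 125.
Column 3 needs 660; the known cells sum to 577, so (2,3) = 83.
The remaining cell in column 4 is (4,4) = 660 − 542 = 118.
Column 5 needs 660; the known cells sum to 507, so (1,5) = 153.
Row 1 needs 660; the known cells sum to 514, so (1,1) = 146.
Row 2: 125 + 83 + 76 + 209 + ? = 660, so (2,1) = 167.
Row 4 needs 660; the known cells sum to 591, so (4,1) = 69.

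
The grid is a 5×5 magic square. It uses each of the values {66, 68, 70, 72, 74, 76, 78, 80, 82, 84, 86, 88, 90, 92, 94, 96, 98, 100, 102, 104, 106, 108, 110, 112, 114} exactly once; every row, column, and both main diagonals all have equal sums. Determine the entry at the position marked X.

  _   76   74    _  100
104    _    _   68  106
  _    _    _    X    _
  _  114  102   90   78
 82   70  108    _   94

84

The 25 entries sum to 2250, so each line sums to 2250/5 = 450.
Row 4 must total 450; the given cells sum to 384, so (4,1) = 66.
Row 5 needs 450; the known cells sum to 354, so (5,4) = 96.
Using column 5: 100 + 106 + 78 + 94 + ? → (3,5) = 450 − 378 = 72.
Using anti-diagonal: 100 + 68 + 114 + 82 + ? → (3,3) = 450 − 364 = 86.
Column 3: 74 + 86 + 102 + 108 + ? = 450, so (2,3) = 80.
Row 2 needs 450; the known cells sum to 358, so (2,2) = 92.
Column 2 must total 450; the given cells sum to 352, so (3,2) = 98.
Main diagonal needs 450; the known cells sum to 362, so (1,1) = 88.
Row 1: 88 + 76 + 74 + 100 + ? = 450, so (1,4) = 112.
From column 1, 450 − (88 + 104 + 66 + 82) gives (3,1) = 110.
From column 4, 450 − (112 + 68 + 90 + 96) gives (3,4) = 84.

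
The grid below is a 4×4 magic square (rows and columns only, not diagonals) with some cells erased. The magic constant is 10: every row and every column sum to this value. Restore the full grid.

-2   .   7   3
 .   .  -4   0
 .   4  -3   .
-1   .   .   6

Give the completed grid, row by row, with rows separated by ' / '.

-2 2 7 3 / 5 9 -4 0 / 8 4 -3 1 / -1 -5 10 6

Row 1: -2 + 7 + 3 + ? = 10, so (1,2) = 2.
Column 3 must total 10; the given cells sum to 0, so (4,3) = 10.
Column 4 must total 10; the given cells sum to 9, so (3,4) = 1.
The remaining cell in row 3 is (3,1) = 10 − 2 = 8.
Using row 4: -1 + 10 + 6 + ? → (4,2) = 10 − 15 = -5.
Using column 1: -2 + 8 + (-1) + ? → (2,1) = 10 − 5 = 5.
Using column 2: 2 + 4 + (-5) + ? → (2,2) = 10 − 1 = 9.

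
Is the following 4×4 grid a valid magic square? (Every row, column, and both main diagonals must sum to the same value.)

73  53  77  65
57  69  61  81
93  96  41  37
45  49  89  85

No — row 3 sums to 267 but row 1 sums to 268.

Row 1: 73 + 53 + 77 + 65 = 268.
Row 2: 57 + 69 + 61 + 81 = 268.
Row 3: 93 + 96 + 41 + 37 = 267.
Row 4: 45 + 49 + 89 + 85 = 268.
Column 1: 73 + 57 + 93 + 45 = 268.
Column 2: 53 + 69 + 96 + 49 = 267.
Column 3: 77 + 61 + 41 + 89 = 268.
Column 4: 65 + 81 + 37 + 85 = 268.
Main diagonal: 73 + 69 + 41 + 85 = 268.
Anti-diagonal: 65 + 61 + 96 + 45 = 267.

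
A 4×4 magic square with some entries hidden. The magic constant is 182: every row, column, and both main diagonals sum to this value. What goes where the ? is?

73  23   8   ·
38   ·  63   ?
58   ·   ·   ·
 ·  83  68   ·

33

Row 1 must total 182; the given cells sum to 104, so (1,4) = 78.
Column 1 must total 182; the given cells sum to 169, so (4,1) = 13.
The remaining cell in column 3 is (3,3) = 182 − 139 = 43.
Using anti-diagonal: 78 + 63 + 13 + ? → (3,2) = 182 − 154 = 28.
Row 3: 58 + 28 + 43 + ? = 182, so (3,4) = 53.
From row 4, 182 − (13 + 83 + 68) gives (4,4) = 18.
Column 2 needs 182; the known cells sum to 134, so (2,2) = 48.
From column 4, 182 − (78 + 53 + 18) gives (2,4) = 33.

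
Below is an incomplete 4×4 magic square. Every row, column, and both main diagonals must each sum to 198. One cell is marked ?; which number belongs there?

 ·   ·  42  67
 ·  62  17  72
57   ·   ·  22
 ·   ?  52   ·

Row 2 needs 198; the known cells sum to 151, so (2,1) = 47.
Using column 3: 42 + 17 + 52 + ? → (3,3) = 198 − 111 = 87.
Column 4 must total 198; the given cells sum to 161, so (4,4) = 37.
The remaining cell in main diagonal is (1,1) = 198 − 186 = 12.
Using row 1: 12 + 42 + 67 + ? → (1,2) = 198 − 121 = 77.
Using row 3: 57 + 87 + 22 + ? → (3,2) = 198 − 166 = 32.
Column 1 needs 198; the known cells sum to 116, so (4,1) = 82.
Column 2: 77 + 62 + 32 + ? = 198, so (4,2) = 27.

27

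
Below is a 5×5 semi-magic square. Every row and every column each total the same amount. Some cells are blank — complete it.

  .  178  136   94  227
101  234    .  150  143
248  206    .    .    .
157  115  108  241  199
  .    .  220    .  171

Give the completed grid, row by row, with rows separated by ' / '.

Row 4 is already complete: 157 + 115 + 108 + 241 + 199 = 820, so that is the magic constant.
Row 1: 178 + 136 + 94 + 227 + ? = 820, so (1,1) = 185.
Row 2 needs 820; the known cells sum to 628, so (2,3) = 192.
Column 1 must total 820; the given cells sum to 691, so (5,1) = 129.
Column 2: 178 + 234 + 206 + 115 + ? = 820, so (5,2) = 87.
Using column 3: 136 + 192 + 108 + 220 + ? → (3,3) = 820 − 656 = 164.
Column 5 needs 820; the known cells sum to 740, so (3,5) = 80.
Row 3 needs 820; the known cells sum to 698, so (3,4) = 122.
Using row 5: 129 + 87 + 220 + 171 + ? → (5,4) = 820 − 607 = 213.

185 178 136 94 227 / 101 234 192 150 143 / 248 206 164 122 80 / 157 115 108 241 199 / 129 87 220 213 171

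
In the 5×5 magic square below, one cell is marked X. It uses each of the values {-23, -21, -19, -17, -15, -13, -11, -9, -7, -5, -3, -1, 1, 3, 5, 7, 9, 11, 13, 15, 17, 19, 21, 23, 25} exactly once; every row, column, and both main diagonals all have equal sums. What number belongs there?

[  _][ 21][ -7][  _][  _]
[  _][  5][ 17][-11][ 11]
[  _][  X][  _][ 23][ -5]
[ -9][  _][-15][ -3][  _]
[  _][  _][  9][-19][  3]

-21

The 25 entries sum to 25, so each line sums to 25/5 = 5.
Row 2 needs 5; the known cells sum to 22, so (2,1) = -17.
The remaining cell in column 3 is (3,3) = 5 − 4 = 1.
Using column 4: -11 + 23 + (-3) + (-19) + ? → (1,4) = 5 − (-10) = 15.
From main diagonal, 5 − (5 + 1 + (-3) + 3) gives (1,1) = -1.
The remaining cell in row 1 is (1,5) = 5 − 28 = -23.
From column 5, 5 − (-23 + 11 + (-5) + 3) gives (4,5) = 19.
Using row 4: -9 + (-15) + (-3) + 19 + ? → (4,2) = 5 − (-8) = 13.
Anti-diagonal needs 5; the known cells sum to -20, so (5,1) = 25.
From row 5, 5 − (25 + 9 + (-19) + 3) gives (5,2) = -13.
From column 1, 5 − (-1 + (-17) + (-9) + 25) gives (3,1) = 7.
The remaining cell in column 2 is (3,2) = 5 − 26 = -21.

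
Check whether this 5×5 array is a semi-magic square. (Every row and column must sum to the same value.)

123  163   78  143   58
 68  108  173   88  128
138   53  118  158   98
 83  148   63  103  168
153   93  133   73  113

Yes

Row 1: 123 + 163 + 78 + 143 + 58 = 565.
Row 2: 68 + 108 + 173 + 88 + 128 = 565.
Row 3: 138 + 53 + 118 + 158 + 98 = 565.
Row 4: 83 + 148 + 63 + 103 + 168 = 565.
Row 5: 153 + 93 + 133 + 73 + 113 = 565.
Column 1: 123 + 68 + 138 + 83 + 153 = 565.
Column 2: 163 + 108 + 53 + 148 + 93 = 565.
Column 3: 78 + 173 + 118 + 63 + 133 = 565.
Column 4: 143 + 88 + 158 + 103 + 73 = 565.
Column 5: 58 + 128 + 98 + 168 + 113 = 565.
All lines sum to 565.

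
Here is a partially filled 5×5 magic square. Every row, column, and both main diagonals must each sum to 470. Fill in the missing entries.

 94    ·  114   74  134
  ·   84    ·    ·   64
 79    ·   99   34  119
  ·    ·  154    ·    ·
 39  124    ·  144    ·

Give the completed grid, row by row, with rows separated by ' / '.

94 54 114 74 134 / 149 84 44 129 64 / 79 139 99 34 119 / 109 69 154 89 49 / 39 124 59 144 104

Row 1 must total 470; the given cells sum to 416, so (1,2) = 54.
Row 3 must total 470; the given cells sum to 331, so (3,2) = 139.
Column 2 needs 470; the known cells sum to 401, so (4,2) = 69.
From anti-diagonal, 470 − (134 + 99 + 69 + 39) gives (2,4) = 129.
Column 4: 74 + 129 + 34 + 144 + ? = 470, so (4,4) = 89.
Main diagonal: 94 + 84 + 99 + 89 + ? = 470, so (5,5) = 104.
From row 5, 470 − (39 + 124 + 144 + 104) gives (5,3) = 59.
The remaining cell in column 3 is (2,3) = 470 − 426 = 44.
Column 5: 134 + 64 + 119 + 104 + ? = 470, so (4,5) = 49.
Row 2: 84 + 44 + 129 + 64 + ? = 470, so (2,1) = 149.
Row 4 must total 470; the given cells sum to 361, so (4,1) = 109.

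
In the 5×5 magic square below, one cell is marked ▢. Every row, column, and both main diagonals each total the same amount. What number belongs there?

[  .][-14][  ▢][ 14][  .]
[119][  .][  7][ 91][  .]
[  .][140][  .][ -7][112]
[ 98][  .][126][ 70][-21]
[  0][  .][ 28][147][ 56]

105

Column 4 is complete and sums to 315; that is the magic constant.
Row 4 must total 315; the given cells sum to 273, so (4,2) = 42.
From row 5, 315 − (0 + 28 + 147 + 56) gives (5,2) = 84.
From column 2, 315 − (-14 + 140 + 42 + 84) gives (2,2) = 63.
Row 2 must total 315; the given cells sum to 280, so (2,5) = 35.
From column 5, 315 − (35 + 112 + (-21) + 56) gives (1,5) = 133.
Anti-diagonal: 133 + 91 + 42 + 0 + ? = 315, so (3,3) = 49.
Row 3 needs 315; the known cells sum to 294, so (3,1) = 21.
Column 1 must total 315; the given cells sum to 238, so (1,1) = 77.
The remaining cell in column 3 is (1,3) = 315 − 210 = 105.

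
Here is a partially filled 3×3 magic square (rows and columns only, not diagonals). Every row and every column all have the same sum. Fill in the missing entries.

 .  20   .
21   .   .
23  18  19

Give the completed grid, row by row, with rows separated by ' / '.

Row 3 is already complete: 23 + 18 + 19 = 60, so that is the magic constant.
The remaining cell in column 1 is (1,1) = 60 − 44 = 16.
Column 2 needs 60; the known cells sum to 38, so (2,2) = 22.
Row 1 needs 60; the known cells sum to 36, so (1,3) = 24.
Row 2 needs 60; the known cells sum to 43, so (2,3) = 17.

16 20 24 / 21 22 17 / 23 18 19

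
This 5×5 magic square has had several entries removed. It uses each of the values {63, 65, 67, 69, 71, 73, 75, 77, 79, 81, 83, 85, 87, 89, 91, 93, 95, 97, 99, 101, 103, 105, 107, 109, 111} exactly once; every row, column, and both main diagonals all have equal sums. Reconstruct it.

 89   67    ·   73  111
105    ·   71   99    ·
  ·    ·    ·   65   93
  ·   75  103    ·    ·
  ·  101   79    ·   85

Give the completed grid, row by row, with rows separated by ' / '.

89 67 95 73 111 / 105 83 71 99 77 / 81 109 87 65 93 / 97 75 103 91 69 / 63 101 79 107 85

The 25 entries sum to 2175, so each line sums to 2175/5 = 435.
The remaining cell in row 1 is (1,3) = 435 − 340 = 95.
Column 3 needs 435; the known cells sum to 348, so (3,3) = 87.
Using anti-diagonal: 111 + 99 + 87 + 75 + ? → (5,1) = 435 − 372 = 63.
Row 5 must total 435; the given cells sum to 328, so (5,4) = 107.
Column 4 needs 435; the known cells sum to 344, so (4,4) = 91.
Main diagonal needs 435; the known cells sum to 352, so (2,2) = 83.
Row 2 needs 435; the known cells sum to 358, so (2,5) = 77.
Column 2 must total 435; the given cells sum to 326, so (3,2) = 109.
Using column 5: 111 + 77 + 93 + 85 + ? → (4,5) = 435 − 366 = 69.
Row 3 needs 435; the known cells sum to 354, so (3,1) = 81.
Using row 4: 75 + 103 + 91 + 69 + ? → (4,1) = 435 − 338 = 97.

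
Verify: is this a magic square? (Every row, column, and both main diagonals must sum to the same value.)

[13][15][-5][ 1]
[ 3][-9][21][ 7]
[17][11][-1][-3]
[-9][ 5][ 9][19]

Row 1: 13 + 15 + (-5) + 1 = 24.
Row 2: 3 + (-9) + 21 + 7 = 22.
Row 3: 17 + 11 + (-1) + (-3) = 24.
Row 4: -9 + 5 + 9 + 19 = 24.
Column 1: 13 + 3 + 17 + (-9) = 24.
Column 2: 15 + (-9) + 11 + 5 = 22.
Column 3: -5 + 21 + (-1) + 9 = 24.
Column 4: 1 + 7 + (-3) + 19 = 24.
Main diagonal: 13 + (-9) + (-1) + 19 = 22.
Anti-diagonal: 1 + 21 + 11 + (-9) = 24.

No — anti-diagonal sums to 24 but main diagonal sums to 22.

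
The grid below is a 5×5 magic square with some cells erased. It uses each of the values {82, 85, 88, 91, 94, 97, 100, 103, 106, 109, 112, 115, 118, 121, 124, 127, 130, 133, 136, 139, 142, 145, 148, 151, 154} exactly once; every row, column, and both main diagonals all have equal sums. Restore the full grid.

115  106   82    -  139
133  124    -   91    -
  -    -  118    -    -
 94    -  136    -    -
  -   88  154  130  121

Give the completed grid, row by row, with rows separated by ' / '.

115 106 82 148 139 / 133 124 100 91 142 / 151 127 118 109 85 / 94 145 136 112 103 / 97 88 154 130 121

The 25 entries sum to 2950, so each line sums to 2950/5 = 590.
Using row 1: 115 + 106 + 82 + 139 + ? → (1,4) = 590 − 442 = 148.
Using row 5: 88 + 154 + 130 + 121 + ? → (5,1) = 590 − 493 = 97.
The remaining cell in column 1 is (3,1) = 590 − 439 = 151.
Column 3 needs 590; the known cells sum to 490, so (2,3) = 100.
Main diagonal needs 590; the known cells sum to 478, so (4,4) = 112.
Anti-diagonal needs 590; the known cells sum to 445, so (4,2) = 145.
From row 2, 590 − (133 + 124 + 100 + 91) gives (2,5) = 142.
Using row 4: 94 + 145 + 136 + 112 + ? → (4,5) = 590 − 487 = 103.
Column 2 must total 590; the given cells sum to 463, so (3,2) = 127.
Column 4: 148 + 91 + 112 + 130 + ? = 590, so (3,4) = 109.
From column 5, 590 − (139 + 142 + 103 + 121) gives (3,5) = 85.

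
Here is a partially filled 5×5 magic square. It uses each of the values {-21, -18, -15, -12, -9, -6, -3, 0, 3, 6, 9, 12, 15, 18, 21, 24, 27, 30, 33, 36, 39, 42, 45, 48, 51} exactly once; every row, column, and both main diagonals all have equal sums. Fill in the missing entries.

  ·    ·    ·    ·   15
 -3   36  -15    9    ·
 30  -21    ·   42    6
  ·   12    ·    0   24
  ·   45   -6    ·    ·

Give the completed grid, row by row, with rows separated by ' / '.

39 3 27 -9 15 / -3 36 -15 9 48 / 30 -21 18 42 6 / -12 12 51 0 24 / 21 45 -6 33 -18

The 25 entries sum to 375, so each line sums to 375/5 = 75.
Row 2: -3 + 36 + (-15) + 9 + ? = 75, so (2,5) = 48.
Row 3: 30 + (-21) + 42 + 6 + ? = 75, so (3,3) = 18.
Column 2 must total 75; the given cells sum to 72, so (1,2) = 3.
Using column 5: 15 + 48 + 6 + 24 + ? → (5,5) = 75 − 93 = -18.
The remaining cell in main diagonal is (1,1) = 75 − 36 = 39.
Anti-diagonal must total 75; the given cells sum to 54, so (5,1) = 21.
Row 5 must total 75; the given cells sum to 42, so (5,4) = 33.
Using column 1: 39 + (-3) + 30 + 21 + ? → (4,1) = 75 − 87 = -12.
Column 4 must total 75; the given cells sum to 84, so (1,4) = -9.
Using row 1: 39 + 3 + (-9) + 15 + ? → (1,3) = 75 − 48 = 27.
Row 4 needs 75; the known cells sum to 24, so (4,3) = 51.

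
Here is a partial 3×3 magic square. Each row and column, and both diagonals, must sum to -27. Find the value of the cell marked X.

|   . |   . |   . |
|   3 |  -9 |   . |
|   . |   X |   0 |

-15

From row 2, -27 − (3 + (-9)) gives (2,3) = -21.
Column 3 needs -27; the known cells sum to -21, so (1,3) = -6.
The remaining cell in main diagonal is (1,1) = -27 − (-9) = -18.
The remaining cell in anti-diagonal is (3,1) = -27 − (-15) = -12.
Row 1 must total -27; the given cells sum to -24, so (1,2) = -3.
Row 3 must total -27; the given cells sum to -12, so (3,2) = -15.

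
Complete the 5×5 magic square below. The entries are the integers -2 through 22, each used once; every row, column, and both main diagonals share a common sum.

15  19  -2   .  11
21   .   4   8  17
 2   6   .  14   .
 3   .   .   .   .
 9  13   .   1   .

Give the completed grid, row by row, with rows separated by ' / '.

15 19 -2 7 11 / 21 0 4 8 17 / 2 6 10 14 18 / 3 12 16 20 -1 / 9 13 22 1 5

The entries are -2 through 22, which sum to 250, so each line sums to 250/5 = 50.
The remaining cell in row 1 is (1,4) = 50 − 43 = 7.
Using row 2: 21 + 4 + 8 + 17 + ? → (2,2) = 50 − 50 = 0.
From column 2, 50 − (19 + 0 + 6 + 13) gives (4,2) = 12.
Using column 4: 7 + 8 + 14 + 1 + ? → (4,4) = 50 − 30 = 20.
Anti-diagonal needs 50; the known cells sum to 40, so (3,3) = 10.
From row 3, 50 − (2 + 6 + 10 + 14) gives (3,5) = 18.
From main diagonal, 50 − (15 + 0 + 10 + 20) gives (5,5) = 5.
Row 5: 9 + 13 + 1 + 5 + ? = 50, so (5,3) = 22.
Using column 3: -2 + 4 + 10 + 22 + ? → (4,3) = 50 − 34 = 16.
The remaining cell in column 5 is (4,5) = 50 − 51 = -1.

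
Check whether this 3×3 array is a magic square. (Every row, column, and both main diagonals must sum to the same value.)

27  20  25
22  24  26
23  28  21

Yes

Row 1: 27 + 20 + 25 = 72.
Row 2: 22 + 24 + 26 = 72.
Row 3: 23 + 28 + 21 = 72.
Column 1: 27 + 22 + 23 = 72.
Column 2: 20 + 24 + 28 = 72.
Column 3: 25 + 26 + 21 = 72.
Main diagonal: 27 + 24 + 21 = 72.
Anti-diagonal: 25 + 24 + 23 = 72.
All lines sum to 72.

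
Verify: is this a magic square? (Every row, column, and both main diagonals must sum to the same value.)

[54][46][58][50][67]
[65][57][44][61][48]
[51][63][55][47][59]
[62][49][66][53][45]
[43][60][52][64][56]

Row 1: 54 + 46 + 58 + 50 + 67 = 275.
Row 2: 65 + 57 + 44 + 61 + 48 = 275.
Row 3: 51 + 63 + 55 + 47 + 59 = 275.
Row 4: 62 + 49 + 66 + 53 + 45 = 275.
Row 5: 43 + 60 + 52 + 64 + 56 = 275.
Column 1: 54 + 65 + 51 + 62 + 43 = 275.
Column 2: 46 + 57 + 63 + 49 + 60 = 275.
Column 3: 58 + 44 + 55 + 66 + 52 = 275.
Column 4: 50 + 61 + 47 + 53 + 64 = 275.
Column 5: 67 + 48 + 59 + 45 + 56 = 275.
Main diagonal: 54 + 57 + 55 + 53 + 56 = 275.
Anti-diagonal: 67 + 61 + 55 + 49 + 43 = 275.
All lines sum to 275.

Yes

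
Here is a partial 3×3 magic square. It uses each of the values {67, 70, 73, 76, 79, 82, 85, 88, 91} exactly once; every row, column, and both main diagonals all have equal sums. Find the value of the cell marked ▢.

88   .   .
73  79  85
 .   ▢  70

The 9 entries sum to 711, so each line sums to 711/3 = 237.
From column 1, 237 − (88 + 73) gives (3,1) = 76.
Column 3: 85 + 70 + ? = 237, so (1,3) = 82.
The remaining cell in row 1 is (1,2) = 237 − 170 = 67.
Row 3 needs 237; the known cells sum to 146, so (3,2) = 91.

91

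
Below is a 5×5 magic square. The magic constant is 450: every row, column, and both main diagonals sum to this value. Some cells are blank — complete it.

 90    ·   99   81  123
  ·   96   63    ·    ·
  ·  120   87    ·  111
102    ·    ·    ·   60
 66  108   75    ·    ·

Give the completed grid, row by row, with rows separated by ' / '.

Row 1: 90 + 99 + 81 + 123 + ? = 450, so (1,2) = 57.
Column 2 needs 450; the known cells sum to 381, so (4,2) = 69.
Column 3: 99 + 63 + 87 + 75 + ? = 450, so (4,3) = 126.
Anti-diagonal needs 450; the known cells sum to 345, so (2,4) = 105.
Row 4: 102 + 69 + 126 + 60 + ? = 450, so (4,4) = 93.
Main diagonal must total 450; the given cells sum to 366, so (5,5) = 84.
Row 5 needs 450; the known cells sum to 333, so (5,4) = 117.
Column 4 must total 450; the given cells sum to 396, so (3,4) = 54.
Column 5 must total 450; the given cells sum to 378, so (2,5) = 72.
Row 2: 96 + 63 + 105 + 72 + ? = 450, so (2,1) = 114.
Row 3: 120 + 87 + 54 + 111 + ? = 450, so (3,1) = 78.

90 57 99 81 123 / 114 96 63 105 72 / 78 120 87 54 111 / 102 69 126 93 60 / 66 108 75 117 84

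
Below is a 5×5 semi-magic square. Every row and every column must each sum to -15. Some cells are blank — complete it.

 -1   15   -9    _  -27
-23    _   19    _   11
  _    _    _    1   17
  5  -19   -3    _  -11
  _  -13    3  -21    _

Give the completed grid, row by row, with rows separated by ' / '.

-1 15 -9 7 -27 / -23 -7 19 -15 11 / -17 9 -25 1 17 / 5 -19 -3 13 -11 / 21 -13 3 -21 -5

Row 1 needs -15; the known cells sum to -22, so (1,4) = 7.
The remaining cell in row 4 is (4,4) = -15 − (-28) = 13.
From column 3, -15 − (-9 + 19 + (-3) + 3) gives (3,3) = -25.
From column 4, -15 − (7 + 1 + 13 + (-21)) gives (2,4) = -15.
From column 5, -15 − (-27 + 11 + 17 + (-11)) gives (5,5) = -5.
From row 2, -15 − (-23 + 19 + (-15) + 11) gives (2,2) = -7.
Row 5 must total -15; the given cells sum to -36, so (5,1) = 21.
Column 1 must total -15; the given cells sum to 2, so (3,1) = -17.
Column 2: 15 + (-7) + (-19) + (-13) + ? = -15, so (3,2) = 9.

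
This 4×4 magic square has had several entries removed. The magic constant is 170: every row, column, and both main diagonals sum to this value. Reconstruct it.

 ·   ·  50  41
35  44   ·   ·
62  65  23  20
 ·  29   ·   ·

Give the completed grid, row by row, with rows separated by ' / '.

Column 2 needs 170; the known cells sum to 138, so (1,2) = 32.
Row 1: 32 + 50 + 41 + ? = 170, so (1,1) = 47.
Column 1 must total 170; the given cells sum to 144, so (4,1) = 26.
Main diagonal: 47 + 44 + 23 + ? = 170, so (4,4) = 56.
Using anti-diagonal: 41 + 65 + 26 + ? → (2,3) = 170 − 132 = 38.
Row 2 needs 170; the known cells sum to 117, so (2,4) = 53.
Row 4: 26 + 29 + 56 + ? = 170, so (4,3) = 59.

47 32 50 41 / 35 44 38 53 / 62 65 23 20 / 26 29 59 56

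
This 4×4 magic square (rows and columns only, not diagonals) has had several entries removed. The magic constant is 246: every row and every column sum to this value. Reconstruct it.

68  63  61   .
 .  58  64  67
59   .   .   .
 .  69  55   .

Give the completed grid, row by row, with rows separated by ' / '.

68 63 61 54 / 57 58 64 67 / 59 56 66 65 / 62 69 55 60

Row 1: 68 + 63 + 61 + ? = 246, so (1,4) = 54.
The remaining cell in row 2 is (2,1) = 246 − 189 = 57.
Column 1 must total 246; the given cells sum to 184, so (4,1) = 62.
The remaining cell in column 2 is (3,2) = 246 − 190 = 56.
Using column 3: 61 + 64 + 55 + ? → (3,3) = 246 − 180 = 66.
Row 3 must total 246; the given cells sum to 181, so (3,4) = 65.
From row 4, 246 − (62 + 69 + 55) gives (4,4) = 60.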